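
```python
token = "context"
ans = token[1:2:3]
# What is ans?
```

token has length 7. The slice token[1:2:3] selects indices [1] (1->'o'), giving 'o'.

'o'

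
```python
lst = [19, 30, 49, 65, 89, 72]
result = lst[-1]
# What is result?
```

lst has length 6. Negative index -1 maps to positive index 6 + (-1) = 5. lst[5] = 72.

72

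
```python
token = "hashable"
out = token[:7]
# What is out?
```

token has length 8. The slice token[:7] selects indices [0, 1, 2, 3, 4, 5, 6] (0->'h', 1->'a', 2->'s', 3->'h', 4->'a', 5->'b', 6->'l'), giving 'hashabl'.

'hashabl'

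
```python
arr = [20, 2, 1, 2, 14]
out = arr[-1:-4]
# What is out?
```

arr has length 5. The slice arr[-1:-4] resolves to an empty index range, so the result is [].

[]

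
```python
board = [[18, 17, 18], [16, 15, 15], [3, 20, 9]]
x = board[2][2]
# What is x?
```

board[2] = [3, 20, 9]. Taking column 2 of that row yields 9.

9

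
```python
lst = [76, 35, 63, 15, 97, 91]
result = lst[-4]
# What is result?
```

lst has length 6. Negative index -4 maps to positive index 6 + (-4) = 2. lst[2] = 63.

63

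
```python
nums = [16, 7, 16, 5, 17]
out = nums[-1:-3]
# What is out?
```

nums has length 5. The slice nums[-1:-3] resolves to an empty index range, so the result is [].

[]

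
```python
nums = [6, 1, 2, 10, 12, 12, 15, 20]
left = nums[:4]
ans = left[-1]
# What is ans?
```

nums has length 8. The slice nums[:4] selects indices [0, 1, 2, 3] (0->6, 1->1, 2->2, 3->10), giving [6, 1, 2, 10]. So left = [6, 1, 2, 10]. Then left[-1] = 10.

10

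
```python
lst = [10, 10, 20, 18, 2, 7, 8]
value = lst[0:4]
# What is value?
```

lst has length 7. The slice lst[0:4] selects indices [0, 1, 2, 3] (0->10, 1->10, 2->20, 3->18), giving [10, 10, 20, 18].

[10, 10, 20, 18]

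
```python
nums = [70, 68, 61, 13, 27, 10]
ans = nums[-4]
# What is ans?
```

nums has length 6. Negative index -4 maps to positive index 6 + (-4) = 2. nums[2] = 61.

61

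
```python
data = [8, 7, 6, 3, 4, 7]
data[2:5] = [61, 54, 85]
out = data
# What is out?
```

data starts as [8, 7, 6, 3, 4, 7] (length 6). The slice data[2:5] covers indices [2, 3, 4] with values [6, 3, 4]. Replacing that slice with [61, 54, 85] (same length) produces [8, 7, 61, 54, 85, 7].

[8, 7, 61, 54, 85, 7]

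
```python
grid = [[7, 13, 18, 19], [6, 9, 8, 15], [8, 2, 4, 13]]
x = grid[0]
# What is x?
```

grid has 3 rows. Row 0 is [7, 13, 18, 19].

[7, 13, 18, 19]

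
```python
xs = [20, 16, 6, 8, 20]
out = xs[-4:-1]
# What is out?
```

xs has length 5. The slice xs[-4:-1] selects indices [1, 2, 3] (1->16, 2->6, 3->8), giving [16, 6, 8].

[16, 6, 8]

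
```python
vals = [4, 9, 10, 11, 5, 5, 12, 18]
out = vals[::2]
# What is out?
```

vals has length 8. The slice vals[::2] selects indices [0, 2, 4, 6] (0->4, 2->10, 4->5, 6->12), giving [4, 10, 5, 12].

[4, 10, 5, 12]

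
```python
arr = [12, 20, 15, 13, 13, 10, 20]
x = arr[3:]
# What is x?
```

arr has length 7. The slice arr[3:] selects indices [3, 4, 5, 6] (3->13, 4->13, 5->10, 6->20), giving [13, 13, 10, 20].

[13, 13, 10, 20]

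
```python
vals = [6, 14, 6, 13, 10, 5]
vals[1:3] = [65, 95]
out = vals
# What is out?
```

vals starts as [6, 14, 6, 13, 10, 5] (length 6). The slice vals[1:3] covers indices [1, 2] with values [14, 6]. Replacing that slice with [65, 95] (same length) produces [6, 65, 95, 13, 10, 5].

[6, 65, 95, 13, 10, 5]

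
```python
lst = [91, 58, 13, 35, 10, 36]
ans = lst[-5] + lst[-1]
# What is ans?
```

lst has length 6. Negative index -5 maps to positive index 6 + (-5) = 1. lst[1] = 58.
lst has length 6. Negative index -1 maps to positive index 6 + (-1) = 5. lst[5] = 36.
Sum: 58 + 36 = 94.

94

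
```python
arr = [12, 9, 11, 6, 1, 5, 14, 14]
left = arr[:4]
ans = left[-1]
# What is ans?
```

arr has length 8. The slice arr[:4] selects indices [0, 1, 2, 3] (0->12, 1->9, 2->11, 3->6), giving [12, 9, 11, 6]. So left = [12, 9, 11, 6]. Then left[-1] = 6.

6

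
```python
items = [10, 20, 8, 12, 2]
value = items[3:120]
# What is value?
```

items has length 5. The slice items[3:120] selects indices [3, 4] (3->12, 4->2), giving [12, 2].

[12, 2]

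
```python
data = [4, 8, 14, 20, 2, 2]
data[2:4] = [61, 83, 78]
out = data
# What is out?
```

data starts as [4, 8, 14, 20, 2, 2] (length 6). The slice data[2:4] covers indices [2, 3] with values [14, 20]. Replacing that slice with [61, 83, 78] (different length) produces [4, 8, 61, 83, 78, 2, 2].

[4, 8, 61, 83, 78, 2, 2]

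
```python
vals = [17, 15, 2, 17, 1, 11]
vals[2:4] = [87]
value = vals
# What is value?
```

vals starts as [17, 15, 2, 17, 1, 11] (length 6). The slice vals[2:4] covers indices [2, 3] with values [2, 17]. Replacing that slice with [87] (different length) produces [17, 15, 87, 1, 11].

[17, 15, 87, 1, 11]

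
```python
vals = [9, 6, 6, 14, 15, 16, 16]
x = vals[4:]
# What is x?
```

vals has length 7. The slice vals[4:] selects indices [4, 5, 6] (4->15, 5->16, 6->16), giving [15, 16, 16].

[15, 16, 16]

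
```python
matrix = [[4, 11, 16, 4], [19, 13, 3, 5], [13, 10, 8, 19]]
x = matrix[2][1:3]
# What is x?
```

matrix[2] = [13, 10, 8, 19]. matrix[2] has length 4. The slice matrix[2][1:3] selects indices [1, 2] (1->10, 2->8), giving [10, 8].

[10, 8]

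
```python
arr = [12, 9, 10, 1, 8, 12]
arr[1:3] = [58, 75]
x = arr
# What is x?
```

arr starts as [12, 9, 10, 1, 8, 12] (length 6). The slice arr[1:3] covers indices [1, 2] with values [9, 10]. Replacing that slice with [58, 75] (same length) produces [12, 58, 75, 1, 8, 12].

[12, 58, 75, 1, 8, 12]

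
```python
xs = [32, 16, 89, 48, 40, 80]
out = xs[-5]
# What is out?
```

xs has length 6. Negative index -5 maps to positive index 6 + (-5) = 1. xs[1] = 16.

16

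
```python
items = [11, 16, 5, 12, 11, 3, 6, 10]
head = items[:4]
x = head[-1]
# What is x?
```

items has length 8. The slice items[:4] selects indices [0, 1, 2, 3] (0->11, 1->16, 2->5, 3->12), giving [11, 16, 5, 12]. So head = [11, 16, 5, 12]. Then head[-1] = 12.

12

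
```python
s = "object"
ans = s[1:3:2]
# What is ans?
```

s has length 6. The slice s[1:3:2] selects indices [1] (1->'b'), giving 'b'.

'b'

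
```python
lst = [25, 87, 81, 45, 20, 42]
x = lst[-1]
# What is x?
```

lst has length 6. Negative index -1 maps to positive index 6 + (-1) = 5. lst[5] = 42.

42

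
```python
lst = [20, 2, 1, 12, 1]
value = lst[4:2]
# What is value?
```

lst has length 5. The slice lst[4:2] resolves to an empty index range, so the result is [].

[]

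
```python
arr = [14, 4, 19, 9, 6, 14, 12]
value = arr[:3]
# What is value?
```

arr has length 7. The slice arr[:3] selects indices [0, 1, 2] (0->14, 1->4, 2->19), giving [14, 4, 19].

[14, 4, 19]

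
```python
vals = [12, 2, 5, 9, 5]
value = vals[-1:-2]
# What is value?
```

vals has length 5. The slice vals[-1:-2] resolves to an empty index range, so the result is [].

[]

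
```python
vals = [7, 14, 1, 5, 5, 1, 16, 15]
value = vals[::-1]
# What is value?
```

vals has length 8. The slice vals[::-1] selects indices [7, 6, 5, 4, 3, 2, 1, 0] (7->15, 6->16, 5->1, 4->5, 3->5, 2->1, 1->14, 0->7), giving [15, 16, 1, 5, 5, 1, 14, 7].

[15, 16, 1, 5, 5, 1, 14, 7]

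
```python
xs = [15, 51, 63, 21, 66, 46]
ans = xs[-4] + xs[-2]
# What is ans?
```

xs has length 6. Negative index -4 maps to positive index 6 + (-4) = 2. xs[2] = 63.
xs has length 6. Negative index -2 maps to positive index 6 + (-2) = 4. xs[4] = 66.
Sum: 63 + 66 = 129.

129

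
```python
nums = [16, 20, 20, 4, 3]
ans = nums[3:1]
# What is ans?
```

nums has length 5. The slice nums[3:1] resolves to an empty index range, so the result is [].

[]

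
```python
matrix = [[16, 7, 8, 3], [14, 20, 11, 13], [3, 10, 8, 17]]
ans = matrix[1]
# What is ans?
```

matrix has 3 rows. Row 1 is [14, 20, 11, 13].

[14, 20, 11, 13]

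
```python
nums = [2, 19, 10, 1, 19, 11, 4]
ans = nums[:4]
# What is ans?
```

nums has length 7. The slice nums[:4] selects indices [0, 1, 2, 3] (0->2, 1->19, 2->10, 3->1), giving [2, 19, 10, 1].

[2, 19, 10, 1]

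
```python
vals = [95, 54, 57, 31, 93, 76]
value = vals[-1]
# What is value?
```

vals has length 6. Negative index -1 maps to positive index 6 + (-1) = 5. vals[5] = 76.

76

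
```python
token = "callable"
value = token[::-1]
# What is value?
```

token has length 8. The slice token[::-1] selects indices [7, 6, 5, 4, 3, 2, 1, 0] (7->'e', 6->'l', 5->'b', 4->'a', 3->'l', 2->'l', 1->'a', 0->'c'), giving 'elballac'.

'elballac'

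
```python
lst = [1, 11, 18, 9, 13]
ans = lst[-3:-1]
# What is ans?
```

lst has length 5. The slice lst[-3:-1] selects indices [2, 3] (2->18, 3->9), giving [18, 9].

[18, 9]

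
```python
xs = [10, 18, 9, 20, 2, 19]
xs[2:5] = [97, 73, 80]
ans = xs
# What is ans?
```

xs starts as [10, 18, 9, 20, 2, 19] (length 6). The slice xs[2:5] covers indices [2, 3, 4] with values [9, 20, 2]. Replacing that slice with [97, 73, 80] (same length) produces [10, 18, 97, 73, 80, 19].

[10, 18, 97, 73, 80, 19]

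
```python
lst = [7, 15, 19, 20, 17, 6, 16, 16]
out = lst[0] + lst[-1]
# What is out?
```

lst has length 8. lst[0] = 7.
lst has length 8. Negative index -1 maps to positive index 8 + (-1) = 7. lst[7] = 16.
Sum: 7 + 16 = 23.

23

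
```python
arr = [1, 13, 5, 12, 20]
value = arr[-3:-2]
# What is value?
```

arr has length 5. The slice arr[-3:-2] selects indices [2] (2->5), giving [5].

[5]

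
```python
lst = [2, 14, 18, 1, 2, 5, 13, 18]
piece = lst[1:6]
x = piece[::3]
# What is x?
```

lst has length 8. The slice lst[1:6] selects indices [1, 2, 3, 4, 5] (1->14, 2->18, 3->1, 4->2, 5->5), giving [14, 18, 1, 2, 5]. So piece = [14, 18, 1, 2, 5]. piece has length 5. The slice piece[::3] selects indices [0, 3] (0->14, 3->2), giving [14, 2].

[14, 2]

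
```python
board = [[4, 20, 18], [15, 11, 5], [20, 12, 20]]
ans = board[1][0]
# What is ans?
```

board[1] = [15, 11, 5]. Taking column 0 of that row yields 15.

15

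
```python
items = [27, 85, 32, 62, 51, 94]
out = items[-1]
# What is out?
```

items has length 6. Negative index -1 maps to positive index 6 + (-1) = 5. items[5] = 94.

94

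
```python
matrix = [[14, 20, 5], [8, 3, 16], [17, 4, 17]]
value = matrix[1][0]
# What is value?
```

matrix[1] = [8, 3, 16]. Taking column 0 of that row yields 8.

8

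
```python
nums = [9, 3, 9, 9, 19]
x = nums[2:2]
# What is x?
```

nums has length 5. The slice nums[2:2] resolves to an empty index range, so the result is [].

[]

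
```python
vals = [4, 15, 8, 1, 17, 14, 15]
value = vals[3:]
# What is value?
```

vals has length 7. The slice vals[3:] selects indices [3, 4, 5, 6] (3->1, 4->17, 5->14, 6->15), giving [1, 17, 14, 15].

[1, 17, 14, 15]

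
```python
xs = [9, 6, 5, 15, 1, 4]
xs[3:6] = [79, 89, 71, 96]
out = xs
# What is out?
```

xs starts as [9, 6, 5, 15, 1, 4] (length 6). The slice xs[3:6] covers indices [3, 4, 5] with values [15, 1, 4]. Replacing that slice with [79, 89, 71, 96] (different length) produces [9, 6, 5, 79, 89, 71, 96].

[9, 6, 5, 79, 89, 71, 96]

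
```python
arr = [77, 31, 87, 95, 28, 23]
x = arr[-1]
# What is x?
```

arr has length 6. Negative index -1 maps to positive index 6 + (-1) = 5. arr[5] = 23.

23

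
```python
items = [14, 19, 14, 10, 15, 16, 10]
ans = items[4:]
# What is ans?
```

items has length 7. The slice items[4:] selects indices [4, 5, 6] (4->15, 5->16, 6->10), giving [15, 16, 10].

[15, 16, 10]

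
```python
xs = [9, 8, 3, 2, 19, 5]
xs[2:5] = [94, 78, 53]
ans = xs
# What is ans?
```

xs starts as [9, 8, 3, 2, 19, 5] (length 6). The slice xs[2:5] covers indices [2, 3, 4] with values [3, 2, 19]. Replacing that slice with [94, 78, 53] (same length) produces [9, 8, 94, 78, 53, 5].

[9, 8, 94, 78, 53, 5]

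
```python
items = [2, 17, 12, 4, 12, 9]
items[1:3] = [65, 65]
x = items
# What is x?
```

items starts as [2, 17, 12, 4, 12, 9] (length 6). The slice items[1:3] covers indices [1, 2] with values [17, 12]. Replacing that slice with [65, 65] (same length) produces [2, 65, 65, 4, 12, 9].

[2, 65, 65, 4, 12, 9]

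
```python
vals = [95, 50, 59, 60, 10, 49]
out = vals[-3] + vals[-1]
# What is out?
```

vals has length 6. Negative index -3 maps to positive index 6 + (-3) = 3. vals[3] = 60.
vals has length 6. Negative index -1 maps to positive index 6 + (-1) = 5. vals[5] = 49.
Sum: 60 + 49 = 109.

109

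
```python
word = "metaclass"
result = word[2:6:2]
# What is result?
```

word has length 9. The slice word[2:6:2] selects indices [2, 4] (2->'t', 4->'c'), giving 'tc'.

'tc'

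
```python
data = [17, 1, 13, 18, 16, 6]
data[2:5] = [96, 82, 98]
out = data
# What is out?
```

data starts as [17, 1, 13, 18, 16, 6] (length 6). The slice data[2:5] covers indices [2, 3, 4] with values [13, 18, 16]. Replacing that slice with [96, 82, 98] (same length) produces [17, 1, 96, 82, 98, 6].

[17, 1, 96, 82, 98, 6]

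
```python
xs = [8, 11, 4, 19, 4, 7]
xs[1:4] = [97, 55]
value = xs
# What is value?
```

xs starts as [8, 11, 4, 19, 4, 7] (length 6). The slice xs[1:4] covers indices [1, 2, 3] with values [11, 4, 19]. Replacing that slice with [97, 55] (different length) produces [8, 97, 55, 4, 7].

[8, 97, 55, 4, 7]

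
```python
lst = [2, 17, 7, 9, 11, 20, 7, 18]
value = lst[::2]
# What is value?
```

lst has length 8. The slice lst[::2] selects indices [0, 2, 4, 6] (0->2, 2->7, 4->11, 6->7), giving [2, 7, 11, 7].

[2, 7, 11, 7]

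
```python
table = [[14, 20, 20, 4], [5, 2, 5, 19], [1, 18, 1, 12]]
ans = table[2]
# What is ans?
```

table has 3 rows. Row 2 is [1, 18, 1, 12].

[1, 18, 1, 12]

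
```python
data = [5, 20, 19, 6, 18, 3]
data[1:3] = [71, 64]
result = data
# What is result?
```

data starts as [5, 20, 19, 6, 18, 3] (length 6). The slice data[1:3] covers indices [1, 2] with values [20, 19]. Replacing that slice with [71, 64] (same length) produces [5, 71, 64, 6, 18, 3].

[5, 71, 64, 6, 18, 3]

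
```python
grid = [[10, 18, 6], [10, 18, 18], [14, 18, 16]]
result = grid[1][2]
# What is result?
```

grid[1] = [10, 18, 18]. Taking column 2 of that row yields 18.

18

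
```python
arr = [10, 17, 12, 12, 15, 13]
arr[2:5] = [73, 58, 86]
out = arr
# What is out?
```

arr starts as [10, 17, 12, 12, 15, 13] (length 6). The slice arr[2:5] covers indices [2, 3, 4] with values [12, 12, 15]. Replacing that slice with [73, 58, 86] (same length) produces [10, 17, 73, 58, 86, 13].

[10, 17, 73, 58, 86, 13]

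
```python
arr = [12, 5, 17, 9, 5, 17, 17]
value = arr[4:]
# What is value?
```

arr has length 7. The slice arr[4:] selects indices [4, 5, 6] (4->5, 5->17, 6->17), giving [5, 17, 17].

[5, 17, 17]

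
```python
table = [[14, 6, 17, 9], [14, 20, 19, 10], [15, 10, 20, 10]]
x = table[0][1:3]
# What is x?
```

table[0] = [14, 6, 17, 9]. table[0] has length 4. The slice table[0][1:3] selects indices [1, 2] (1->6, 2->17), giving [6, 17].

[6, 17]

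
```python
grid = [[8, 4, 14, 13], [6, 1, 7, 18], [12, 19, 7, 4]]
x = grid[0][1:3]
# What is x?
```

grid[0] = [8, 4, 14, 13]. grid[0] has length 4. The slice grid[0][1:3] selects indices [1, 2] (1->4, 2->14), giving [4, 14].

[4, 14]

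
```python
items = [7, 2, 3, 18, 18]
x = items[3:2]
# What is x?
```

items has length 5. The slice items[3:2] resolves to an empty index range, so the result is [].

[]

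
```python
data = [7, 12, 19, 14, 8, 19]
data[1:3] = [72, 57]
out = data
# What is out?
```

data starts as [7, 12, 19, 14, 8, 19] (length 6). The slice data[1:3] covers indices [1, 2] with values [12, 19]. Replacing that slice with [72, 57] (same length) produces [7, 72, 57, 14, 8, 19].

[7, 72, 57, 14, 8, 19]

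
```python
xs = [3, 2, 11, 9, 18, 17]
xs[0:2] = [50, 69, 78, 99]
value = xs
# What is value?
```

xs starts as [3, 2, 11, 9, 18, 17] (length 6). The slice xs[0:2] covers indices [0, 1] with values [3, 2]. Replacing that slice with [50, 69, 78, 99] (different length) produces [50, 69, 78, 99, 11, 9, 18, 17].

[50, 69, 78, 99, 11, 9, 18, 17]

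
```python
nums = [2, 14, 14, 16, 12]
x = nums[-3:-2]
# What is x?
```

nums has length 5. The slice nums[-3:-2] selects indices [2] (2->14), giving [14].

[14]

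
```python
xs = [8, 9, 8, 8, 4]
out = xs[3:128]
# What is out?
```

xs has length 5. The slice xs[3:128] selects indices [3, 4] (3->8, 4->4), giving [8, 4].

[8, 4]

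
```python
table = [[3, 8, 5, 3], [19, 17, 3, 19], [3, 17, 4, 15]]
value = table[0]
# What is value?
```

table has 3 rows. Row 0 is [3, 8, 5, 3].

[3, 8, 5, 3]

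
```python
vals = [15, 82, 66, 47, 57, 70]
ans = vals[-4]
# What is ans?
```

vals has length 6. Negative index -4 maps to positive index 6 + (-4) = 2. vals[2] = 66.

66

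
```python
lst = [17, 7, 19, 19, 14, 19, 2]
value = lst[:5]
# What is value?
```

lst has length 7. The slice lst[:5] selects indices [0, 1, 2, 3, 4] (0->17, 1->7, 2->19, 3->19, 4->14), giving [17, 7, 19, 19, 14].

[17, 7, 19, 19, 14]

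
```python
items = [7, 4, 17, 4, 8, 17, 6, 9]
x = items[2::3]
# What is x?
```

items has length 8. The slice items[2::3] selects indices [2, 5] (2->17, 5->17), giving [17, 17].

[17, 17]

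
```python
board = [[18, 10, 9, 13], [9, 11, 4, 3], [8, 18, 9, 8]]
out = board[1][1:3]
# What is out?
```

board[1] = [9, 11, 4, 3]. board[1] has length 4. The slice board[1][1:3] selects indices [1, 2] (1->11, 2->4), giving [11, 4].

[11, 4]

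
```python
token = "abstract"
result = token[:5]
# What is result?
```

token has length 8. The slice token[:5] selects indices [0, 1, 2, 3, 4] (0->'a', 1->'b', 2->'s', 3->'t', 4->'r'), giving 'abstr'.

'abstr'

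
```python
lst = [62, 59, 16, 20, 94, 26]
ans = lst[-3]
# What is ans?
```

lst has length 6. Negative index -3 maps to positive index 6 + (-3) = 3. lst[3] = 20.

20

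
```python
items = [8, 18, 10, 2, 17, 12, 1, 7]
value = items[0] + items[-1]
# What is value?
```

items has length 8. items[0] = 8.
items has length 8. Negative index -1 maps to positive index 8 + (-1) = 7. items[7] = 7.
Sum: 8 + 7 = 15.

15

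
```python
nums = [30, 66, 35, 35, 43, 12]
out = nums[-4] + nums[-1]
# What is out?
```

nums has length 6. Negative index -4 maps to positive index 6 + (-4) = 2. nums[2] = 35.
nums has length 6. Negative index -1 maps to positive index 6 + (-1) = 5. nums[5] = 12.
Sum: 35 + 12 = 47.

47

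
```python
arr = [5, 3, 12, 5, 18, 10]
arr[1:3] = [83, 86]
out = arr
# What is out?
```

arr starts as [5, 3, 12, 5, 18, 10] (length 6). The slice arr[1:3] covers indices [1, 2] with values [3, 12]. Replacing that slice with [83, 86] (same length) produces [5, 83, 86, 5, 18, 10].

[5, 83, 86, 5, 18, 10]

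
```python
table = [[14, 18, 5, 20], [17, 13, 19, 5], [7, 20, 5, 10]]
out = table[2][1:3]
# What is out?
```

table[2] = [7, 20, 5, 10]. table[2] has length 4. The slice table[2][1:3] selects indices [1, 2] (1->20, 2->5), giving [20, 5].

[20, 5]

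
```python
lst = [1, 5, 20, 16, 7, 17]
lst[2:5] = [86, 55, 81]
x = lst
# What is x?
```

lst starts as [1, 5, 20, 16, 7, 17] (length 6). The slice lst[2:5] covers indices [2, 3, 4] with values [20, 16, 7]. Replacing that slice with [86, 55, 81] (same length) produces [1, 5, 86, 55, 81, 17].

[1, 5, 86, 55, 81, 17]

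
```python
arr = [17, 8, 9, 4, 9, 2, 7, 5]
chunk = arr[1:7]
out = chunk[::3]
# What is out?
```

arr has length 8. The slice arr[1:7] selects indices [1, 2, 3, 4, 5, 6] (1->8, 2->9, 3->4, 4->9, 5->2, 6->7), giving [8, 9, 4, 9, 2, 7]. So chunk = [8, 9, 4, 9, 2, 7]. chunk has length 6. The slice chunk[::3] selects indices [0, 3] (0->8, 3->9), giving [8, 9].

[8, 9]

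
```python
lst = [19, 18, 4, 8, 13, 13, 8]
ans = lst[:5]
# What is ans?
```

lst has length 7. The slice lst[:5] selects indices [0, 1, 2, 3, 4] (0->19, 1->18, 2->4, 3->8, 4->13), giving [19, 18, 4, 8, 13].

[19, 18, 4, 8, 13]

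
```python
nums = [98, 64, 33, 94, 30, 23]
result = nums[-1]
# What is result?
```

nums has length 6. Negative index -1 maps to positive index 6 + (-1) = 5. nums[5] = 23.

23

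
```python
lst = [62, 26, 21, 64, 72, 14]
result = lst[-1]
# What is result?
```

lst has length 6. Negative index -1 maps to positive index 6 + (-1) = 5. lst[5] = 14.

14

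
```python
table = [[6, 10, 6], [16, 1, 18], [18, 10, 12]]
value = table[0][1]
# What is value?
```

table[0] = [6, 10, 6]. Taking column 1 of that row yields 10.

10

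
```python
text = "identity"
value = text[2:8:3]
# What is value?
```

text has length 8. The slice text[2:8:3] selects indices [2, 5] (2->'e', 5->'i'), giving 'ei'.

'ei'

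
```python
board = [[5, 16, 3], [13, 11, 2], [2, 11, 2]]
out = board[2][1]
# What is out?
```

board[2] = [2, 11, 2]. Taking column 1 of that row yields 11.

11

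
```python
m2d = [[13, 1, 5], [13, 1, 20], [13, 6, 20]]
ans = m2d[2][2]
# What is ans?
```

m2d[2] = [13, 6, 20]. Taking column 2 of that row yields 20.

20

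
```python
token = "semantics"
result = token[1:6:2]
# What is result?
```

token has length 9. The slice token[1:6:2] selects indices [1, 3, 5] (1->'e', 3->'a', 5->'t'), giving 'eat'.

'eat'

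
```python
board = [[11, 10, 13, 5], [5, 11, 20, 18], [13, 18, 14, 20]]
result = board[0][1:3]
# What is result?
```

board[0] = [11, 10, 13, 5]. board[0] has length 4. The slice board[0][1:3] selects indices [1, 2] (1->10, 2->13), giving [10, 13].

[10, 13]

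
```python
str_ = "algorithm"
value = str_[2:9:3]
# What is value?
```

str_ has length 9. The slice str_[2:9:3] selects indices [2, 5, 8] (2->'g', 5->'i', 8->'m'), giving 'gim'.

'gim'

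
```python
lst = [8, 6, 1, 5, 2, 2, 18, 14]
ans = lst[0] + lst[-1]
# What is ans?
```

lst has length 8. lst[0] = 8.
lst has length 8. Negative index -1 maps to positive index 8 + (-1) = 7. lst[7] = 14.
Sum: 8 + 14 = 22.

22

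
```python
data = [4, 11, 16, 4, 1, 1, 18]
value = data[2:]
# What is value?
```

data has length 7. The slice data[2:] selects indices [2, 3, 4, 5, 6] (2->16, 3->4, 4->1, 5->1, 6->18), giving [16, 4, 1, 1, 18].

[16, 4, 1, 1, 18]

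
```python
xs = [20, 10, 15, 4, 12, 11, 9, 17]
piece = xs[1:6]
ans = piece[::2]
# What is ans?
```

xs has length 8. The slice xs[1:6] selects indices [1, 2, 3, 4, 5] (1->10, 2->15, 3->4, 4->12, 5->11), giving [10, 15, 4, 12, 11]. So piece = [10, 15, 4, 12, 11]. piece has length 5. The slice piece[::2] selects indices [0, 2, 4] (0->10, 2->4, 4->11), giving [10, 4, 11].

[10, 4, 11]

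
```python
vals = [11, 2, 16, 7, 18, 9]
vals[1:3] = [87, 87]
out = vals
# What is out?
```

vals starts as [11, 2, 16, 7, 18, 9] (length 6). The slice vals[1:3] covers indices [1, 2] with values [2, 16]. Replacing that slice with [87, 87] (same length) produces [11, 87, 87, 7, 18, 9].

[11, 87, 87, 7, 18, 9]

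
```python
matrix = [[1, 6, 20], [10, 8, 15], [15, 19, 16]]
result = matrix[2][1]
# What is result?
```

matrix[2] = [15, 19, 16]. Taking column 1 of that row yields 19.

19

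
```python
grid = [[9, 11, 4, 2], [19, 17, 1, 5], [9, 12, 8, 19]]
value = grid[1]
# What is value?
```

grid has 3 rows. Row 1 is [19, 17, 1, 5].

[19, 17, 1, 5]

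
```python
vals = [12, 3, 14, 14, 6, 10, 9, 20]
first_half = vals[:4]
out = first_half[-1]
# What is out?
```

vals has length 8. The slice vals[:4] selects indices [0, 1, 2, 3] (0->12, 1->3, 2->14, 3->14), giving [12, 3, 14, 14]. So first_half = [12, 3, 14, 14]. Then first_half[-1] = 14.

14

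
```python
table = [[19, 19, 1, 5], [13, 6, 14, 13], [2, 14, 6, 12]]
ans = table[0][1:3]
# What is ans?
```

table[0] = [19, 19, 1, 5]. table[0] has length 4. The slice table[0][1:3] selects indices [1, 2] (1->19, 2->1), giving [19, 1].

[19, 1]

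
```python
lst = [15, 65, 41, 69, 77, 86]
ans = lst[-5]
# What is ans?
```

lst has length 6. Negative index -5 maps to positive index 6 + (-5) = 1. lst[1] = 65.

65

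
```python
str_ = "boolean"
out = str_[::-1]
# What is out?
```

str_ has length 7. The slice str_[::-1] selects indices [6, 5, 4, 3, 2, 1, 0] (6->'n', 5->'a', 4->'e', 3->'l', 2->'o', 1->'o', 0->'b'), giving 'naeloob'.

'naeloob'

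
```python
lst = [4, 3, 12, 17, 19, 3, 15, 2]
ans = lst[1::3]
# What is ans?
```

lst has length 8. The slice lst[1::3] selects indices [1, 4, 7] (1->3, 4->19, 7->2), giving [3, 19, 2].

[3, 19, 2]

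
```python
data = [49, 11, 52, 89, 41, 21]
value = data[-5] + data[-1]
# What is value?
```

data has length 6. Negative index -5 maps to positive index 6 + (-5) = 1. data[1] = 11.
data has length 6. Negative index -1 maps to positive index 6 + (-1) = 5. data[5] = 21.
Sum: 11 + 21 = 32.

32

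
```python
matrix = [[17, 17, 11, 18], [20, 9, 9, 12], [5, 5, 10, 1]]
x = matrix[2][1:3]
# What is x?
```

matrix[2] = [5, 5, 10, 1]. matrix[2] has length 4. The slice matrix[2][1:3] selects indices [1, 2] (1->5, 2->10), giving [5, 10].

[5, 10]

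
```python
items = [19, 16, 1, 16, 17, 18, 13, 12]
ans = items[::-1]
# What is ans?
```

items has length 8. The slice items[::-1] selects indices [7, 6, 5, 4, 3, 2, 1, 0] (7->12, 6->13, 5->18, 4->17, 3->16, 2->1, 1->16, 0->19), giving [12, 13, 18, 17, 16, 1, 16, 19].

[12, 13, 18, 17, 16, 1, 16, 19]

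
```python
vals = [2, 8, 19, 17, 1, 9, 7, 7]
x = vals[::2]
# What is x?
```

vals has length 8. The slice vals[::2] selects indices [0, 2, 4, 6] (0->2, 2->19, 4->1, 6->7), giving [2, 19, 1, 7].

[2, 19, 1, 7]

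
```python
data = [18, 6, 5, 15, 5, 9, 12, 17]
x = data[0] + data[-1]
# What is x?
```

data has length 8. data[0] = 18.
data has length 8. Negative index -1 maps to positive index 8 + (-1) = 7. data[7] = 17.
Sum: 18 + 17 = 35.

35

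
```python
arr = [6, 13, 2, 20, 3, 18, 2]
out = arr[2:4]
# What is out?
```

arr has length 7. The slice arr[2:4] selects indices [2, 3] (2->2, 3->20), giving [2, 20].

[2, 20]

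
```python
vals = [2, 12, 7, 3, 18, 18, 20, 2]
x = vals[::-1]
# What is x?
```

vals has length 8. The slice vals[::-1] selects indices [7, 6, 5, 4, 3, 2, 1, 0] (7->2, 6->20, 5->18, 4->18, 3->3, 2->7, 1->12, 0->2), giving [2, 20, 18, 18, 3, 7, 12, 2].

[2, 20, 18, 18, 3, 7, 12, 2]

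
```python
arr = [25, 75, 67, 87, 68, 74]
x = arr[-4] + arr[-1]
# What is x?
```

arr has length 6. Negative index -4 maps to positive index 6 + (-4) = 2. arr[2] = 67.
arr has length 6. Negative index -1 maps to positive index 6 + (-1) = 5. arr[5] = 74.
Sum: 67 + 74 = 141.

141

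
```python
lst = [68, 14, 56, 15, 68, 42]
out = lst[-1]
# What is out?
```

lst has length 6. Negative index -1 maps to positive index 6 + (-1) = 5. lst[5] = 42.

42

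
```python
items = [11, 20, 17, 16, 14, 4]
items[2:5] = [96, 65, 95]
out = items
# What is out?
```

items starts as [11, 20, 17, 16, 14, 4] (length 6). The slice items[2:5] covers indices [2, 3, 4] with values [17, 16, 14]. Replacing that slice with [96, 65, 95] (same length) produces [11, 20, 96, 65, 95, 4].

[11, 20, 96, 65, 95, 4]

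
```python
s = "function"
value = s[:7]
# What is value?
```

s has length 8. The slice s[:7] selects indices [0, 1, 2, 3, 4, 5, 6] (0->'f', 1->'u', 2->'n', 3->'c', 4->'t', 5->'i', 6->'o'), giving 'functio'.

'functio'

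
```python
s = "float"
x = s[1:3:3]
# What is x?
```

s has length 5. The slice s[1:3:3] selects indices [1] (1->'l'), giving 'l'.

'l'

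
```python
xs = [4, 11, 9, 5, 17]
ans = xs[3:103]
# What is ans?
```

xs has length 5. The slice xs[3:103] selects indices [3, 4] (3->5, 4->17), giving [5, 17].

[5, 17]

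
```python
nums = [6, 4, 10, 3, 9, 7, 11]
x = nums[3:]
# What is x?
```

nums has length 7. The slice nums[3:] selects indices [3, 4, 5, 6] (3->3, 4->9, 5->7, 6->11), giving [3, 9, 7, 11].

[3, 9, 7, 11]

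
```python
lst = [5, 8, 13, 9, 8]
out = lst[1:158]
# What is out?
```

lst has length 5. The slice lst[1:158] selects indices [1, 2, 3, 4] (1->8, 2->13, 3->9, 4->8), giving [8, 13, 9, 8].

[8, 13, 9, 8]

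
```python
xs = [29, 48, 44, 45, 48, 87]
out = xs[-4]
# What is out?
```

xs has length 6. Negative index -4 maps to positive index 6 + (-4) = 2. xs[2] = 44.

44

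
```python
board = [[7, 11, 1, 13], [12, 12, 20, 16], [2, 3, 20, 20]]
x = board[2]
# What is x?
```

board has 3 rows. Row 2 is [2, 3, 20, 20].

[2, 3, 20, 20]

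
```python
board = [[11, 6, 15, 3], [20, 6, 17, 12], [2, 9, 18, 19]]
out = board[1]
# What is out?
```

board has 3 rows. Row 1 is [20, 6, 17, 12].

[20, 6, 17, 12]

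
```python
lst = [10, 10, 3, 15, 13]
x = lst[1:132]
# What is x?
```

lst has length 5. The slice lst[1:132] selects indices [1, 2, 3, 4] (1->10, 2->3, 3->15, 4->13), giving [10, 3, 15, 13].

[10, 3, 15, 13]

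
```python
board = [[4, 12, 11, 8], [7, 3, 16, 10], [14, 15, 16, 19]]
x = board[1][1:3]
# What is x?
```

board[1] = [7, 3, 16, 10]. board[1] has length 4. The slice board[1][1:3] selects indices [1, 2] (1->3, 2->16), giving [3, 16].

[3, 16]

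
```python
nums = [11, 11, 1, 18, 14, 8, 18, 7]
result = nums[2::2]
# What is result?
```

nums has length 8. The slice nums[2::2] selects indices [2, 4, 6] (2->1, 4->14, 6->18), giving [1, 14, 18].

[1, 14, 18]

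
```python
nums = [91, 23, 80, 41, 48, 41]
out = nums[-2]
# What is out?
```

nums has length 6. Negative index -2 maps to positive index 6 + (-2) = 4. nums[4] = 48.

48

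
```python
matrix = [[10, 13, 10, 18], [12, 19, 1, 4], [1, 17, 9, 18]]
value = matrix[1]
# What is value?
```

matrix has 3 rows. Row 1 is [12, 19, 1, 4].

[12, 19, 1, 4]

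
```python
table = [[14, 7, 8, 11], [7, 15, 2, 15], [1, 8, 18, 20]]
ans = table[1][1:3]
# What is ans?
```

table[1] = [7, 15, 2, 15]. table[1] has length 4. The slice table[1][1:3] selects indices [1, 2] (1->15, 2->2), giving [15, 2].

[15, 2]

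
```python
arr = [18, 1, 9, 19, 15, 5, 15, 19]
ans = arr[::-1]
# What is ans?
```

arr has length 8. The slice arr[::-1] selects indices [7, 6, 5, 4, 3, 2, 1, 0] (7->19, 6->15, 5->5, 4->15, 3->19, 2->9, 1->1, 0->18), giving [19, 15, 5, 15, 19, 9, 1, 18].

[19, 15, 5, 15, 19, 9, 1, 18]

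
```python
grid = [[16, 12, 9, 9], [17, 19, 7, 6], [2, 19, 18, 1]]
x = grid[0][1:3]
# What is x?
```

grid[0] = [16, 12, 9, 9]. grid[0] has length 4. The slice grid[0][1:3] selects indices [1, 2] (1->12, 2->9), giving [12, 9].

[12, 9]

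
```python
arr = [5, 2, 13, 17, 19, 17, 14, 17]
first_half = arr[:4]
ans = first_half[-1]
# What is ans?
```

arr has length 8. The slice arr[:4] selects indices [0, 1, 2, 3] (0->5, 1->2, 2->13, 3->17), giving [5, 2, 13, 17]. So first_half = [5, 2, 13, 17]. Then first_half[-1] = 17.

17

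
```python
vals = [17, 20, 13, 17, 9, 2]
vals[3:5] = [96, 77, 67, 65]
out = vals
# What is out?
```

vals starts as [17, 20, 13, 17, 9, 2] (length 6). The slice vals[3:5] covers indices [3, 4] with values [17, 9]. Replacing that slice with [96, 77, 67, 65] (different length) produces [17, 20, 13, 96, 77, 67, 65, 2].

[17, 20, 13, 96, 77, 67, 65, 2]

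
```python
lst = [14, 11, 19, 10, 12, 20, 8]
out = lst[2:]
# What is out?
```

lst has length 7. The slice lst[2:] selects indices [2, 3, 4, 5, 6] (2->19, 3->10, 4->12, 5->20, 6->8), giving [19, 10, 12, 20, 8].

[19, 10, 12, 20, 8]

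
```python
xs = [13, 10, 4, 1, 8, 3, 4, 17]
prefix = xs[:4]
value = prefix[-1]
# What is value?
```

xs has length 8. The slice xs[:4] selects indices [0, 1, 2, 3] (0->13, 1->10, 2->4, 3->1), giving [13, 10, 4, 1]. So prefix = [13, 10, 4, 1]. Then prefix[-1] = 1.

1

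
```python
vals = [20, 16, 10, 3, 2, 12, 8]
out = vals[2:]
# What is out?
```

vals has length 7. The slice vals[2:] selects indices [2, 3, 4, 5, 6] (2->10, 3->3, 4->2, 5->12, 6->8), giving [10, 3, 2, 12, 8].

[10, 3, 2, 12, 8]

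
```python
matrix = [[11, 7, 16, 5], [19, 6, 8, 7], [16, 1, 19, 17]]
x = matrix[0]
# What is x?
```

matrix has 3 rows. Row 0 is [11, 7, 16, 5].

[11, 7, 16, 5]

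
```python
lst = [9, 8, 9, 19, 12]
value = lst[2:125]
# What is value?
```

lst has length 5. The slice lst[2:125] selects indices [2, 3, 4] (2->9, 3->19, 4->12), giving [9, 19, 12].

[9, 19, 12]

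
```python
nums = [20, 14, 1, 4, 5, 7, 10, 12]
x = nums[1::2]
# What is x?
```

nums has length 8. The slice nums[1::2] selects indices [1, 3, 5, 7] (1->14, 3->4, 5->7, 7->12), giving [14, 4, 7, 12].

[14, 4, 7, 12]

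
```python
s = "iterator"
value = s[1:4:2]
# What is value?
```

s has length 8. The slice s[1:4:2] selects indices [1, 3] (1->'t', 3->'r'), giving 'tr'.

'tr'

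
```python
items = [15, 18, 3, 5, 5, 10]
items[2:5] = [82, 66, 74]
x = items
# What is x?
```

items starts as [15, 18, 3, 5, 5, 10] (length 6). The slice items[2:5] covers indices [2, 3, 4] with values [3, 5, 5]. Replacing that slice with [82, 66, 74] (same length) produces [15, 18, 82, 66, 74, 10].

[15, 18, 82, 66, 74, 10]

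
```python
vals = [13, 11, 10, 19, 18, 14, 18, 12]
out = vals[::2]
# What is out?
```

vals has length 8. The slice vals[::2] selects indices [0, 2, 4, 6] (0->13, 2->10, 4->18, 6->18), giving [13, 10, 18, 18].

[13, 10, 18, 18]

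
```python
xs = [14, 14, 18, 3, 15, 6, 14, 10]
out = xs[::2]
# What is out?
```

xs has length 8. The slice xs[::2] selects indices [0, 2, 4, 6] (0->14, 2->18, 4->15, 6->14), giving [14, 18, 15, 14].

[14, 18, 15, 14]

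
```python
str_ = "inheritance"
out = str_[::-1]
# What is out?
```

str_ has length 11. The slice str_[::-1] selects indices [10, 9, 8, 7, 6, 5, 4, 3, 2, 1, 0] (10->'e', 9->'c', 8->'n', 7->'a', 6->'t', 5->'i', 4->'r', 3->'e', 2->'h', 1->'n', 0->'i'), giving 'ecnatirehni'.

'ecnatirehni'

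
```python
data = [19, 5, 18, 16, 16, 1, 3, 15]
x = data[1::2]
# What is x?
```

data has length 8. The slice data[1::2] selects indices [1, 3, 5, 7] (1->5, 3->16, 5->1, 7->15), giving [5, 16, 1, 15].

[5, 16, 1, 15]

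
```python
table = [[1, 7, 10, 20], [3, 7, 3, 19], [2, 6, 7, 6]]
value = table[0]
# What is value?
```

table has 3 rows. Row 0 is [1, 7, 10, 20].

[1, 7, 10, 20]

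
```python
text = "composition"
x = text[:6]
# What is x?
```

text has length 11. The slice text[:6] selects indices [0, 1, 2, 3, 4, 5] (0->'c', 1->'o', 2->'m', 3->'p', 4->'o', 5->'s'), giving 'compos'.

'compos'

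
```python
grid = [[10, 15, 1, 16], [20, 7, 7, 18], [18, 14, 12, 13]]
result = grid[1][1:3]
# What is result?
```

grid[1] = [20, 7, 7, 18]. grid[1] has length 4. The slice grid[1][1:3] selects indices [1, 2] (1->7, 2->7), giving [7, 7].

[7, 7]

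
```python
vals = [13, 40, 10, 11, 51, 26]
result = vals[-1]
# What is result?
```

vals has length 6. Negative index -1 maps to positive index 6 + (-1) = 5. vals[5] = 26.

26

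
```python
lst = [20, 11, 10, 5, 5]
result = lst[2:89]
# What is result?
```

lst has length 5. The slice lst[2:89] selects indices [2, 3, 4] (2->10, 3->5, 4->5), giving [10, 5, 5].

[10, 5, 5]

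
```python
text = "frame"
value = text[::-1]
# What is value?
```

text has length 5. The slice text[::-1] selects indices [4, 3, 2, 1, 0] (4->'e', 3->'m', 2->'a', 1->'r', 0->'f'), giving 'emarf'.

'emarf'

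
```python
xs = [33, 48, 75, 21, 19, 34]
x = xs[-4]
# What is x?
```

xs has length 6. Negative index -4 maps to positive index 6 + (-4) = 2. xs[2] = 75.

75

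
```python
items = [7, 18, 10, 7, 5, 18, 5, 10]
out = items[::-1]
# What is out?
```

items has length 8. The slice items[::-1] selects indices [7, 6, 5, 4, 3, 2, 1, 0] (7->10, 6->5, 5->18, 4->5, 3->7, 2->10, 1->18, 0->7), giving [10, 5, 18, 5, 7, 10, 18, 7].

[10, 5, 18, 5, 7, 10, 18, 7]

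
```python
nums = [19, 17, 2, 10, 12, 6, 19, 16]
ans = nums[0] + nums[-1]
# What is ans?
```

nums has length 8. nums[0] = 19.
nums has length 8. Negative index -1 maps to positive index 8 + (-1) = 7. nums[7] = 16.
Sum: 19 + 16 = 35.

35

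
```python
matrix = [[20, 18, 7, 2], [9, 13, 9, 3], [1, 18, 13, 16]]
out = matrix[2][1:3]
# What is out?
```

matrix[2] = [1, 18, 13, 16]. matrix[2] has length 4. The slice matrix[2][1:3] selects indices [1, 2] (1->18, 2->13), giving [18, 13].

[18, 13]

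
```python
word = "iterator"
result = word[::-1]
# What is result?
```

word has length 8. The slice word[::-1] selects indices [7, 6, 5, 4, 3, 2, 1, 0] (7->'r', 6->'o', 5->'t', 4->'a', 3->'r', 2->'e', 1->'t', 0->'i'), giving 'rotareti'.

'rotareti'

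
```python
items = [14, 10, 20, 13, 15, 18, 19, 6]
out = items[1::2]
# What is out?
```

items has length 8. The slice items[1::2] selects indices [1, 3, 5, 7] (1->10, 3->13, 5->18, 7->6), giving [10, 13, 18, 6].

[10, 13, 18, 6]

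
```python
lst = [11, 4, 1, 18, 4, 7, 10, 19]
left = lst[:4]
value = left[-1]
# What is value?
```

lst has length 8. The slice lst[:4] selects indices [0, 1, 2, 3] (0->11, 1->4, 2->1, 3->18), giving [11, 4, 1, 18]. So left = [11, 4, 1, 18]. Then left[-1] = 18.

18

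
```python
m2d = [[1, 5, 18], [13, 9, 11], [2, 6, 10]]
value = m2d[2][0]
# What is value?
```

m2d[2] = [2, 6, 10]. Taking column 0 of that row yields 2.

2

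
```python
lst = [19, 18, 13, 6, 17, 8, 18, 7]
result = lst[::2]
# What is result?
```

lst has length 8. The slice lst[::2] selects indices [0, 2, 4, 6] (0->19, 2->13, 4->17, 6->18), giving [19, 13, 17, 18].

[19, 13, 17, 18]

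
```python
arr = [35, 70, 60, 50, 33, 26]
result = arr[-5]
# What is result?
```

arr has length 6. Negative index -5 maps to positive index 6 + (-5) = 1. arr[1] = 70.

70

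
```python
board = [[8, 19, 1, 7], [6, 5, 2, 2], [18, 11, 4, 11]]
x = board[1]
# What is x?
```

board has 3 rows. Row 1 is [6, 5, 2, 2].

[6, 5, 2, 2]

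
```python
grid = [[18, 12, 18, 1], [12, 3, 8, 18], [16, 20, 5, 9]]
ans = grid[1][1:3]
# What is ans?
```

grid[1] = [12, 3, 8, 18]. grid[1] has length 4. The slice grid[1][1:3] selects indices [1, 2] (1->3, 2->8), giving [3, 8].

[3, 8]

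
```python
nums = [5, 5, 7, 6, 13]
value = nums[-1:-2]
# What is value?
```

nums has length 5. The slice nums[-1:-2] resolves to an empty index range, so the result is [].

[]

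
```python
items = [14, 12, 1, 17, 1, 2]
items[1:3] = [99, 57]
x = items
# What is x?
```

items starts as [14, 12, 1, 17, 1, 2] (length 6). The slice items[1:3] covers indices [1, 2] with values [12, 1]. Replacing that slice with [99, 57] (same length) produces [14, 99, 57, 17, 1, 2].

[14, 99, 57, 17, 1, 2]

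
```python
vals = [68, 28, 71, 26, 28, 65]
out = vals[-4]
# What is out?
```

vals has length 6. Negative index -4 maps to positive index 6 + (-4) = 2. vals[2] = 71.

71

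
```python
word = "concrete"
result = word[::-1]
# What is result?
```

word has length 8. The slice word[::-1] selects indices [7, 6, 5, 4, 3, 2, 1, 0] (7->'e', 6->'t', 5->'e', 4->'r', 3->'c', 2->'n', 1->'o', 0->'c'), giving 'etercnoc'.

'etercnoc'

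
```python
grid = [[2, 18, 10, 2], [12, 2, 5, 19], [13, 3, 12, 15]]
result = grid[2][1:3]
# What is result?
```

grid[2] = [13, 3, 12, 15]. grid[2] has length 4. The slice grid[2][1:3] selects indices [1, 2] (1->3, 2->12), giving [3, 12].

[3, 12]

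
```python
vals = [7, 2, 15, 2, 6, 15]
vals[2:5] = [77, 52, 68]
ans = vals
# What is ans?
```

vals starts as [7, 2, 15, 2, 6, 15] (length 6). The slice vals[2:5] covers indices [2, 3, 4] with values [15, 2, 6]. Replacing that slice with [77, 52, 68] (same length) produces [7, 2, 77, 52, 68, 15].

[7, 2, 77, 52, 68, 15]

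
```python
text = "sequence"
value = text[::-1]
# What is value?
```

text has length 8. The slice text[::-1] selects indices [7, 6, 5, 4, 3, 2, 1, 0] (7->'e', 6->'c', 5->'n', 4->'e', 3->'u', 2->'q', 1->'e', 0->'s'), giving 'ecneuqes'.

'ecneuqes'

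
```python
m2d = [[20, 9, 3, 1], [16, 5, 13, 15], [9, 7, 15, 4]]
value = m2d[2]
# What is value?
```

m2d has 3 rows. Row 2 is [9, 7, 15, 4].

[9, 7, 15, 4]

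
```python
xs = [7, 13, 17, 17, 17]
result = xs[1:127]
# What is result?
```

xs has length 5. The slice xs[1:127] selects indices [1, 2, 3, 4] (1->13, 2->17, 3->17, 4->17), giving [13, 17, 17, 17].

[13, 17, 17, 17]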